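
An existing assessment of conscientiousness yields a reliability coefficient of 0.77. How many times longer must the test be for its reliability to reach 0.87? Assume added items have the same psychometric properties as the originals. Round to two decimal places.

n = 0.87(1 − 0.77) / [0.77(1 − 0.87)]
n = 0.2001 / 0.1001 ≈ 1.9990

2.00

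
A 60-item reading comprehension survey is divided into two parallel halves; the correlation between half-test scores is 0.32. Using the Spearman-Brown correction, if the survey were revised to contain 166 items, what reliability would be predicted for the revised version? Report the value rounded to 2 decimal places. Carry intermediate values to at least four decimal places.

0.72

Full-test reliability from the split-half r: r_full = 2(0.32)/(1 + 0.32) = 0.4848
Then adjust to 166 items: n = 166/60 = 2.7667
r_new = n·r_full / (1 + (n − 1)·r_full) = 1.3413 / 1.8565 ≈ 0.7225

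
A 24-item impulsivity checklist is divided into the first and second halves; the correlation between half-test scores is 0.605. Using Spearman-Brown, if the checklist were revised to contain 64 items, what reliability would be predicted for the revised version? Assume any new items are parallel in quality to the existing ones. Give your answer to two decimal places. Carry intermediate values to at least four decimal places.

Full-test reliability from the split-half r: r_full = 2(0.605)/(1 + 0.605) = 0.7539
Length factor from 24 to 64 items: n = 64/24 = 2.6667
r_new = n·r_full / (1 + (n − 1)·r_full) = 2.0104 / 2.2565 ≈ 0.8909

0.89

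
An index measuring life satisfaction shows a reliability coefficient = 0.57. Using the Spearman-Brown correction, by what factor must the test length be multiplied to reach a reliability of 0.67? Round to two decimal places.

1.53

n = 0.67 × (1 − 0.57) / [ 0.57 × (1 − 0.67) ]
  = 0.2881 / 0.1881 = 1.5316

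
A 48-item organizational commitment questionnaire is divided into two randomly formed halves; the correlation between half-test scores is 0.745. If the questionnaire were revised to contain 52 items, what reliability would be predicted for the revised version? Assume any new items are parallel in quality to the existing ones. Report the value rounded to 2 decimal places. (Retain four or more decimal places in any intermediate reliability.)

0.86

First correct the split-half correlation to full-test reliability: r_full = 2 × 0.745 / (1 + 0.745) ≈ 0.8539
Then adjust to 52 items: n = 52/48 = 1.0833
r_new = n·r_full / (1 + (n − 1)·r_full) = 0.9250 / 1.0711 ≈ 0.8636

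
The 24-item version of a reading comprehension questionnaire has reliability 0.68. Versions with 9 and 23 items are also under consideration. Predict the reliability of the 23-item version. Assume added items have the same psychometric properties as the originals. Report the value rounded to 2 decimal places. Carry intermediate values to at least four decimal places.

Only the ratio of lengths matters: n = 23/24 = 0.9583
r_{23} = n·r / (1 + (n − 1)·r) = 0.6516 / 0.9716 ≈ 0.6706

0.67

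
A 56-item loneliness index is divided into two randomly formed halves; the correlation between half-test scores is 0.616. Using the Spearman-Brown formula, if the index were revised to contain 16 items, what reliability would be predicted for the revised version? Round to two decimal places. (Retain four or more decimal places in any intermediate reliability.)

Full-test reliability from the split-half r: r_full = 2(0.616)/(1 + 0.616) = 0.7624
Length factor from 56 to 16 items: n = 16/56 = 0.2857
r_new = n·r_full / (1 + (n − 1)·r_full) = 0.2178 / 0.4554 ≈ 0.4783

0.48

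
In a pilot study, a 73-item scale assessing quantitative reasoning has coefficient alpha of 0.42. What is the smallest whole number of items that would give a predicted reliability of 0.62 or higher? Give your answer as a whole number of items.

Invert Spearman-Brown to solve for n:
n = r*(1 − r) / [ r (1 − r*) ]
n = [0.62 × 0.58] / [0.42 × 0.38]
  = 0.3596 / 0.1596 = 2.2531
2.2531 × 73 = 164.48 → 165 items

165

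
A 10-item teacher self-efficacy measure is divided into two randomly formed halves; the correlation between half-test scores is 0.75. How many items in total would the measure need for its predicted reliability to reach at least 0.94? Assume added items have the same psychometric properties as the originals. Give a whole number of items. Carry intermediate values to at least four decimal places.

r_full = 2(0.75)/(1 + 0.75) = 0.8571
n = r_tgt(1 − r_full) / [r_full(1 − r_tgt)] = 0.94 × 0.1429 / (0.8571 × 0.06) ≈ 2.6120
Items = 2.6120 × 10 ≈ 26.12 → 27

27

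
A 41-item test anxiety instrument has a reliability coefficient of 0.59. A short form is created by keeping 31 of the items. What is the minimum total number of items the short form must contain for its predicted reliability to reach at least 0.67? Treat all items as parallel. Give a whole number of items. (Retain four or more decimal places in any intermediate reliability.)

First, r for the 31-item form: n = 31/41 = 0.7561, so r_31 = 0.7561·0.59/(1 + (0.7561 − 1)·0.59) = 0.5211
Then solve for n' with r_old = 0.5211, r_target = 0.67: n' = 0.67(1 − 0.5211)/[0.5211(1 − 0.67)] = 1.8659
Items = 1.8659 × 31 ≈ 57.84 → 58

58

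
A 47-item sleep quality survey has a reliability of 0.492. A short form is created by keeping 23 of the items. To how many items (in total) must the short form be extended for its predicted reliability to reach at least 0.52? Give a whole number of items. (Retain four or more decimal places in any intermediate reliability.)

53

First, r for the 23-item form: n = 23/47 = 0.4894, so r_23 = 0.4894·0.492/(1 + (0.4894 − 1)·0.492) = 0.3216
Length factor from the short form to reach 0.52: n' = 0.52(1 − 0.3216) / [0.3216(1 − 0.52)] ≈ 2.2852
Items = 2.2852 × 23 ≈ 52.56 → 53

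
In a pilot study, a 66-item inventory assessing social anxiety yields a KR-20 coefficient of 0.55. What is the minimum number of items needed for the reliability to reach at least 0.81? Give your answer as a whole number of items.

Rearranging the Spearman-Brown formula for n,
n = r_target (1 − r_old) / [ r_old (1 − r_target) ]
n = 0.81 × (1 − 0.55) / [ 0.55 × (1 − 0.81) ]
  = 0.3645 / 0.1045 = 3.4880
So the test needs 3.4880 × 66 ≈ 230.21 items; rounding up, 231.

231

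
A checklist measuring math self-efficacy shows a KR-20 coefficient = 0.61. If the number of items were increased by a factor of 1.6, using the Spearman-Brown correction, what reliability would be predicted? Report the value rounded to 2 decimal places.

0.71

r_new = 1.6·0.61 / [1 + (1.6 − 1)·0.61]
     = 0.9760 / 1.3660 = 0.7145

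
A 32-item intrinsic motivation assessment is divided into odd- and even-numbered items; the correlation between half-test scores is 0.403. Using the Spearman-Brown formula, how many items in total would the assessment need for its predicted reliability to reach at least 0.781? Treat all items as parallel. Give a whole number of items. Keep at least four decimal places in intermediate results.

85

Corrected full-test reliability: r_full = 2 × 0.403 / (1 + 0.403) ≈ 0.5745
n = r_tgt(1 − r_full) / [r_full(1 − r_tgt)] = 0.781 × 0.4255 / (0.5745 × 0.219) ≈ 2.6413
Items = 2.6413 × 32 ≈ 84.52 → 85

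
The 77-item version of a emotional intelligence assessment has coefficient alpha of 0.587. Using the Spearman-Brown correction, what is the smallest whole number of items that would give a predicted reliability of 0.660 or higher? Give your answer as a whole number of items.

Spearman-Brown solved for the length factor n:
n = r_target (1 − r_old) / [ r_old (1 − r_target) ]
n = 0.660 × (1 − 0.587) / [ 0.587 × (1 − 0.660) ]
  = 0.272580 / 0.199580 = 1.3658
So the test needs 1.3658 × 77 ≈ 105.17 items; rounding up, 106.

106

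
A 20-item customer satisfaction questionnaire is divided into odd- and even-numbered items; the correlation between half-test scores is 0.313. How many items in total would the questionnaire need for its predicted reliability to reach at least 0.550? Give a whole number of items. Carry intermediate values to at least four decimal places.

r_full = 2(0.313)/(1 + 0.313) = 0.4768
Solve Spearman-Brown for n: n = 0.550(1 − 0.4768) / [0.4768(1 − 0.550)] = 1.3412
Items = 1.3412 × 20 ≈ 26.82 → 27

27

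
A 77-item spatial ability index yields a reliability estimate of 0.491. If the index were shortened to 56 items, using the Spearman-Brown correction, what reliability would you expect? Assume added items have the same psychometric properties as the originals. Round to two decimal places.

n = 56/77 = 0.7273
Apply the Spearman-Brown prophecy formula, r' = nr / [1 + (n − 1)r]:
r_new = 0.7273·0.491 / [1 + (0.7273 − 1)·0.491]
     = 0.3571 / 0.8661 = 0.4123

0.41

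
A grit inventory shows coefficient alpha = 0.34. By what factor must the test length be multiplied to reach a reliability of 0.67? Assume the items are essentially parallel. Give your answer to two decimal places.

Invert Spearman-Brown to solve for n:
n = r_target (1 − r_old) / [ r_old (1 − r_target) ]
n = 0.67 × (1 − 0.34) / [ 0.34 × (1 − 0.67) ]
n = 0.4422 / 0.1122 ≈ 3.9412

3.94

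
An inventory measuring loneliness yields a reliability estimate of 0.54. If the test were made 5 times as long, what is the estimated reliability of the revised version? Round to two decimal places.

By Spearman-Brown, r_new = n r / (1 + (n − 1) r).
r_new = (5 × 0.54) / (1 + (5 − 1) × 0.54)
     = 2.7000 / 3.1600 = 0.8544

0.85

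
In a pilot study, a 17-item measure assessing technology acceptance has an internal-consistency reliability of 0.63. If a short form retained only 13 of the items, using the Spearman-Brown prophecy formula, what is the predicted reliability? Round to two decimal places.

0.57

Length ratio n = 13/17 = 0.7647
Apply the Spearman-Brown prophecy formula, r' = nr / [1 + (n − 1)r]:
r_new = 0.7647·0.63 / [1 + (0.7647 − 1)·0.63]
r_new = 0.4818 / 0.8518 ≈ 0.5656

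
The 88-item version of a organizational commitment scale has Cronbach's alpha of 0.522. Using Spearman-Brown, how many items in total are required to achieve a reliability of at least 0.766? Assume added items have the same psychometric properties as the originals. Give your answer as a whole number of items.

n = [0.766 × 0.478] / [0.522 × 0.234]
n = 0.366148 / 0.122148 ≈ 2.9976
2.9976 × 88 = 263.79 → 264 items

264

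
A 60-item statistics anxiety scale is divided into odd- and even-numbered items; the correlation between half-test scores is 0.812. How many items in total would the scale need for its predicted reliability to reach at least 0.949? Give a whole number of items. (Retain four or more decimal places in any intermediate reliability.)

Corrected full-test reliability: r_full = 2 × 0.812 / (1 + 0.812) ≈ 0.8962
Solve Spearman-Brown for n: n = 0.949(1 − 0.8962) / [0.8962(1 − 0.949)] = 2.1552
Required items = 2.1552 × 60 = 129.31, so 130 items.

130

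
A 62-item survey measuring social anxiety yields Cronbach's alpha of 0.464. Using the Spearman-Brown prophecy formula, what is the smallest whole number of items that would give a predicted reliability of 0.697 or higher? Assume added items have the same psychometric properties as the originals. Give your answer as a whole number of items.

Rearranging the Spearman-Brown formula for n,
n = r_target (1 − r_old) / [ r_old (1 − r_target) ]
n = [0.697 × 0.536] / [0.464 × 0.303]
n = 0.373592 / 0.140592 ≈ 2.6573
Items needed = n × 62 = 2.6573 × 62 ≈ 164.75 → round up to 165

165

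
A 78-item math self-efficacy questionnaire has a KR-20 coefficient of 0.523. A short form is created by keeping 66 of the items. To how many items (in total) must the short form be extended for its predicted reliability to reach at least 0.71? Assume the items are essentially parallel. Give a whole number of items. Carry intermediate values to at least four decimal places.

First, r for the 66-item form: n = 66/78 = 0.8462, so r_66 = 0.8462·0.523/(1 + (0.8462 − 1)·0.523) = 0.4813
Then solve for n' with r_old = 0.4813, r_target = 0.71: n' = 0.71(1 − 0.4813)/[0.4813(1 − 0.71)] = 2.6385
Total items = 2.6385 × 66 = 174.14, rounded up to 175.

175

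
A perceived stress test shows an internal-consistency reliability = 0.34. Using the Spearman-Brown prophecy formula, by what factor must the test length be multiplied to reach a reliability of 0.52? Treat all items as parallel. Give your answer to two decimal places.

Invert Spearman-Brown to solve for n:
n = r_target (1 − r_old) / [ r_old (1 − r_target) ]
n = 0.52 × (1 − 0.34) / [ 0.34 × (1 − 0.52) ]
n = 0.3432 / 0.1632 ≈ 2.1029

2.10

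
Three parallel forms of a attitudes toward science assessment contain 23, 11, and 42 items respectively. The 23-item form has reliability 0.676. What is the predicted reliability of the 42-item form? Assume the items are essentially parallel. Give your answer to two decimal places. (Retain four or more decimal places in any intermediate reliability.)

0.79

The 11-item form is not needed; work directly from the 23-item form with n = 42/23 = 1.8261.
r_{42} = n·r / (1 + (n − 1)·r) = 1.2344 / 1.5584 ≈ 0.7921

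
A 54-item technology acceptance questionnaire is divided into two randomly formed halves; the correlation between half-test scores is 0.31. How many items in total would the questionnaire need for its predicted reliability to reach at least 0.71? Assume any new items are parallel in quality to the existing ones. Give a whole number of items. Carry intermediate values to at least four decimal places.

148

r_full = 2(0.31)/(1 + 0.31) = 0.4733
Solve Spearman-Brown for n: n = 0.71(1 − 0.4733) / [0.4733(1 − 0.71)] = 2.7245
Required items = 2.7245 × 54 = 147.12, so 148 items.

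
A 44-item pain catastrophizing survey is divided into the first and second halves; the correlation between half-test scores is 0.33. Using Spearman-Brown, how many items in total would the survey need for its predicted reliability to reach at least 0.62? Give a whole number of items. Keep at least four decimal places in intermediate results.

73

Corrected full-test reliability: r_full = 2 × 0.33 / (1 + 0.33) ≈ 0.4962
Solve Spearman-Brown for n: n = 0.62(1 − 0.4962) / [0.4962(1 − 0.62)] = 1.6566
Required items = 1.6566 × 44 = 72.89, so 73 items.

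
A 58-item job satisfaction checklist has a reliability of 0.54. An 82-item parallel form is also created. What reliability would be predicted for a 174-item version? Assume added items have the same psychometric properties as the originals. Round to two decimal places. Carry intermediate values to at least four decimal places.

0.78

Only the ratio of lengths matters: n = 174/58 = 3.0000
r_{174} = n·r / (1 + (n − 1)·r) = 1.6200 / 2.0800 ≈ 0.7788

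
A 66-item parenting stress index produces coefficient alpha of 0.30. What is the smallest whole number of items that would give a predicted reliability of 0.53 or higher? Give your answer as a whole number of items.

174

Rearranging the Spearman-Brown formula for n,
n = r_target (1 − r_old) / [ r_old (1 − r_target) ]
n = [0.53 × 0.70] / [0.30 × 0.47]
  = 0.3710 / 0.1410 = 2.6312
2.6312 × 66 = 173.66 → 174 items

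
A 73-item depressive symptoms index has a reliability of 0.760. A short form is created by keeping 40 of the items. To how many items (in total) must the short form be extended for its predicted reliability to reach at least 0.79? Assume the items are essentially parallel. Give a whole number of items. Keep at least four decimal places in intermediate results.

87

Short-form reliability: n = 40/73 = 0.5479; r_40 = n·r/(1+(n−1)r) ≈ 0.6344
Then solve for n' with r_old = 0.6344, r_target = 0.79: n' = 0.79(1 − 0.6344)/[0.6344(1 − 0.79)] = 2.1680
Items = 2.1680 × 40 ≈ 86.72 → 87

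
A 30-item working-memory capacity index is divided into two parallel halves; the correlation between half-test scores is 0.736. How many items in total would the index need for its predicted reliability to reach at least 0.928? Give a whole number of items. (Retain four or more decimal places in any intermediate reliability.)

r_full = 2(0.736)/(1 + 0.736) = 0.8479
n = r_tgt(1 − r_full) / [r_full(1 − r_tgt)] = 0.928 × 0.1521 / (0.8479 × 0.072) ≈ 2.3121
Items = 2.3121 × 30 ≈ 69.36 → 70

70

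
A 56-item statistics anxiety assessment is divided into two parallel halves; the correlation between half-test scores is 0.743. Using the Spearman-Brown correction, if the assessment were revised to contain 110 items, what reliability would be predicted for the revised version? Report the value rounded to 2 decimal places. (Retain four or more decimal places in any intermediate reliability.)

0.92

First correct the split-half correlation to full-test reliability: r_full = 2 × 0.743 / (1 + 0.743) ≈ 0.8526
Length factor from 56 to 110 items: n = 110/56 = 1.9643
r_new = n·r_full / (1 + (n − 1)·r_full) = 1.6748 / 1.8222 ≈ 0.9191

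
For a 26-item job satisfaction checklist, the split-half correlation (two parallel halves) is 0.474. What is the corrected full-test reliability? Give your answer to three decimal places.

0.643

r_full = 2(0.474) / (1 + 0.474)
       = 0.9480 / 1.4740 = 0.6431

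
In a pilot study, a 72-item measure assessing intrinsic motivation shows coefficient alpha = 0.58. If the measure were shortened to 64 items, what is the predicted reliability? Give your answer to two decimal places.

0.55

n = 64/72 = 0.8889
Apply the Spearman-Brown prophecy formula, r' = nr / [1 + (n − 1)r]:
r_new = (0.8889 × 0.58) / (1 + (0.8889 − 1) × 0.58)
r_new = 0.5156 / 0.9356 ≈ 0.5511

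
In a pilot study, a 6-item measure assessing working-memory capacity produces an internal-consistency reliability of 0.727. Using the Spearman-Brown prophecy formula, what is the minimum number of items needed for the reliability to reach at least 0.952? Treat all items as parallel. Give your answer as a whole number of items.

Rearranging the Spearman-Brown formula for n,
n = r_target (1 − r_old) / [ r_old (1 − r_target) ]
n = 0.952(1 − 0.727) / [0.727(1 − 0.952)]
  = 0.259896 / 0.034896 = 7.4477
So the test needs 7.4477 × 6 ≈ 44.69 items; rounding up, 45.

45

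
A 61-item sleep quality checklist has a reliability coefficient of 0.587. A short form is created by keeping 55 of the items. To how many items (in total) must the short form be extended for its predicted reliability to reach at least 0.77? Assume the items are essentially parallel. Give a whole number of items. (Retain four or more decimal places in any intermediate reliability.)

Short-form reliability: n = 55/61 = 0.9016; r_55 = n·r/(1+(n−1)r) ≈ 0.5617
Length factor from the short form to reach 0.77: n' = 0.77(1 − 0.5617) / [0.5617(1 − 0.77)] ≈ 2.6123
Items = 2.6123 × 55 ≈ 143.68 → 144

144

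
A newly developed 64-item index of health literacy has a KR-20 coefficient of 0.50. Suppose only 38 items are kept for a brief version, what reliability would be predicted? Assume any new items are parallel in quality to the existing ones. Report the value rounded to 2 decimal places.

0.37

n = 38/64 = 0.5938
By Spearman-Brown, r_new = n r / (1 + (n − 1) r).
r_new = (0.5938 × 0.50) / (1 + (0.5938 − 1) × 0.50)
     = 0.2969 / 0.7969 = 0.3726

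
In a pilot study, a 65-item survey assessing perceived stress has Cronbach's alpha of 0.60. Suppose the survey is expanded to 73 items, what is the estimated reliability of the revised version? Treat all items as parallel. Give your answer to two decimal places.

0.63

The new length is 73/65 = 1.1231 times the old.
Spearman-Brown: r_new = n·r / (1 + (n − 1)·r)
r_new = 1.1231·0.60 / [1 + (1.1231 − 1)·0.60]
r_new = 0.6739 / 1.0739 ≈ 0.6275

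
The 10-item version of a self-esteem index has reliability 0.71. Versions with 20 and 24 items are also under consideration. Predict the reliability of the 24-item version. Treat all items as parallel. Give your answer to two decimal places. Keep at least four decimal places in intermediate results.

Only the ratio of lengths matters: n = 24/10 = 2.4000
r_{24} = n·r / (1 + (n − 1)·r) = 1.7040 / 1.9940 ≈ 0.8546

0.85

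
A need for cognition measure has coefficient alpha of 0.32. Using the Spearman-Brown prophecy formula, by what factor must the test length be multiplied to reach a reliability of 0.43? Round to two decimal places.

Spearman-Brown solved for the length factor n:
n = r*(1 − r) / [ r (1 − r*) ]
n = 0.43 × (1 − 0.32) / [ 0.32 × (1 − 0.43) ]
n = 0.2924 / 0.1824 ≈ 1.6031

1.60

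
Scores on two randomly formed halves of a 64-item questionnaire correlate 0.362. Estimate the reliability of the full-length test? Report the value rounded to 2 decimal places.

0.53

r_full = 2r_hh / (1 + r_hh) = 2 × 0.362 / (1 + 0.362)
r_full = 0.7240 / 1.3620 ≈ 0.5316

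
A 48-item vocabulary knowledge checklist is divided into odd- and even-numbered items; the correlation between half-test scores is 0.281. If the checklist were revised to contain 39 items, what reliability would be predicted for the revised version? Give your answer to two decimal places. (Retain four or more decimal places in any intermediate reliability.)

0.39

Full-test reliability from the split-half r: r_full = 2(0.281)/(1 + 0.281) = 0.4387
Then adjust to 39 items: n = 39/48 = 0.8125
r_new = n·r_full / (1 + (n − 1)·r_full) = 0.3564 / 0.9177 ≈ 0.3884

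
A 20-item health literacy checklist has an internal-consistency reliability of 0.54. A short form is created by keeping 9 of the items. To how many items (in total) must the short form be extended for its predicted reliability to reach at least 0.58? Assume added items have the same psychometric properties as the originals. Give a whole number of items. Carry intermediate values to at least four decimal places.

First, r for the 9-item form: n = 9/20 = 0.4500, so r_9 = 0.4500·0.54/(1 + (0.4500 − 1)·0.54) = 0.3457
Then solve for n' with r_old = 0.3457, r_target = 0.58: n' = 0.58(1 − 0.3457)/[0.3457(1 − 0.58)] = 2.6137
Items = 2.6137 × 9 ≈ 23.52 → 24

24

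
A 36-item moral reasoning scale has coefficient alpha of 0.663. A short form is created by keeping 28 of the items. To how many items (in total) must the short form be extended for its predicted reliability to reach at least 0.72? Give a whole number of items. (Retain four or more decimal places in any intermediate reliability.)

Short-form reliability: n = 28/36 = 0.7778; r_28 = n·r/(1+(n−1)r) ≈ 0.6048
Length factor from the short form to reach 0.72: n' = 0.72(1 − 0.6048) / [0.6048(1 − 0.72)] ≈ 1.6803
Items = 1.6803 × 28 ≈ 47.05 → 48

48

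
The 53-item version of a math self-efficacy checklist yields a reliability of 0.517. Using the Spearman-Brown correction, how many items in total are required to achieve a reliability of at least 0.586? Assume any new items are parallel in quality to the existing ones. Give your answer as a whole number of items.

71

Rearranging the Spearman-Brown formula for n,
n = r*(1 − r) / [ r (1 − r*) ]
n = 0.586 × (1 − 0.517) / [ 0.517 × (1 − 0.586) ]
n = 0.283038 / 0.214038 ≈ 1.3224
1.3224 × 53 = 70.09 → 71 items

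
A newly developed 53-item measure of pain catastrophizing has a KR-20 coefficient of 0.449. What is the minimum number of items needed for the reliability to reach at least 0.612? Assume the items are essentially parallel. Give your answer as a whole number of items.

Invert Spearman-Brown to solve for n:
n = r*(1 − r) / [ r (1 − r*) ]
n = [0.612 × 0.551] / [0.449 × 0.388]
n = 0.337212 / 0.174212 ≈ 1.9356
Items needed = n × 53 = 1.9356 × 53 ≈ 102.59 → round up to 103

103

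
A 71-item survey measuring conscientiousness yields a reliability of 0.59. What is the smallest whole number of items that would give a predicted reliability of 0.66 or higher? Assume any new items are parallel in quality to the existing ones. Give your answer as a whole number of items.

96

n = [0.66 × 0.41] / [0.59 × 0.34]
  = 0.2706 / 0.2006 = 1.3490
So the test needs 1.3490 × 71 ≈ 95.78 items; rounding up, 96.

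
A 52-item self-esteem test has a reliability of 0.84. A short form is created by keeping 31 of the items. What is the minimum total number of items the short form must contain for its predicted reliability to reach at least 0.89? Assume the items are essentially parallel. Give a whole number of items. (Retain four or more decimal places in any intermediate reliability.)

81

First, r for the 31-item form: n = 31/52 = 0.5962, so r_31 = 0.5962·0.84/(1 + (0.5962 − 1)·0.84) = 0.7579
Then solve for n' with r_old = 0.7579, r_target = 0.89: n' = 0.89(1 − 0.7579)/[0.7579(1 − 0.89)] = 2.5845
Total items = 2.5845 × 31 = 80.12, rounded up to 81.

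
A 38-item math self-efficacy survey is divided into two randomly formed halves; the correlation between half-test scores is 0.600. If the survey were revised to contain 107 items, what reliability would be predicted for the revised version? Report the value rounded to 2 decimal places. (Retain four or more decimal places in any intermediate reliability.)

0.89

Spearman-Brown correction (n = 2): r_full = 2·0.600/(1 + 0.600) = 0.7500
Length factor from 38 to 107 items: n = 107/38 = 2.8158
r_new = n·r_full / (1 + (n − 1)·r_full) = 2.1119 / 2.3619 ≈ 0.8942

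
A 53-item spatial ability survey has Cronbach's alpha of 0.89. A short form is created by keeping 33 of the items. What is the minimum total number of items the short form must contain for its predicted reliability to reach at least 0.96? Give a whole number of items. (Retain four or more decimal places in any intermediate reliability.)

158

Short-form reliability: n = 33/53 = 0.6226; r_33 = n·r/(1+(n−1)r) ≈ 0.8344
Then solve for n' with r_old = 0.8344, r_target = 0.96: n' = 0.96(1 − 0.8344)/[0.8344(1 − 0.96)] = 4.7632
Total items = 4.7632 × 33 = 157.19, rounded up to 158.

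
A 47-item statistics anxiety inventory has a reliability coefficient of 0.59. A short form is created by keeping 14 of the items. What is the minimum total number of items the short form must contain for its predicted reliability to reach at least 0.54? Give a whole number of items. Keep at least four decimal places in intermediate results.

Short-form reliability: n = 14/47 = 0.2979; r_14 = n·r/(1+(n−1)r) ≈ 0.3001
Length factor from the short form to reach 0.54: n' = 0.54(1 − 0.3001) / [0.3001(1 − 0.54)] ≈ 2.7378
Total items = 2.7378 × 14 = 38.33, rounded up to 39.

39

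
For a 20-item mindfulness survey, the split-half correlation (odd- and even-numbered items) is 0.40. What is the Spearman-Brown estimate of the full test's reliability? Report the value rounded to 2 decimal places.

0.57

Apply the Spearman-Brown correction with n = 2:
r_full = 2(0.40) / (1 + 0.40)
r_full = 0.8000 / 1.4000 ≈ 0.5714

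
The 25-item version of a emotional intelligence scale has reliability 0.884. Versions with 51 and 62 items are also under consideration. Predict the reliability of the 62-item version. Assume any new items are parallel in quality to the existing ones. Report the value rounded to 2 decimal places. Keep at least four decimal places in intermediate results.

0.95

The 51-item form is not needed; work directly from the 25-item form with n = 62/25 = 2.4800.
r_{62} = n·r / (1 + (n − 1)·r) = 2.1923 / 2.3083 ≈ 0.9497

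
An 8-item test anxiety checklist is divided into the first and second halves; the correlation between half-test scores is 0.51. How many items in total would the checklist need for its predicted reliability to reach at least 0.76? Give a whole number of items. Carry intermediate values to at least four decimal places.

Corrected full-test reliability: r_full = 2 × 0.51 / (1 + 0.51) ≈ 0.6755
n = r_tgt(1 − r_full) / [r_full(1 − r_tgt)] = 0.76 × 0.3245 / (0.6755 × 0.24) ≈ 1.5212
Required items = 1.5212 × 8 = 12.17, so 13 items.

13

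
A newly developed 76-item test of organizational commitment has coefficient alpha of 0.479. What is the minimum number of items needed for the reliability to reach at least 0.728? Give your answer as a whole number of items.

222

n = [0.728 × 0.521] / [0.479 × 0.272]
  = 0.379288 / 0.130288 = 2.9112
2.9112 × 76 = 221.25 → 222 items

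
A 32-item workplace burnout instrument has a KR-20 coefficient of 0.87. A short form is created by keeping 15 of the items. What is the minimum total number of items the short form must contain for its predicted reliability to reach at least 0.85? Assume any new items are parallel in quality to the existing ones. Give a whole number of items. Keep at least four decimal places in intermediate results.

28

Short-form reliability: n = 15/32 = 0.4688; r_15 = n·r/(1+(n−1)r) ≈ 0.7583
Then solve for n' with r_old = 0.7583, r_target = 0.85: n' = 0.85(1 − 0.7583)/[0.7583(1 − 0.85)] = 1.8062
Total items = 1.8062 × 15 = 27.09, rounded up to 28.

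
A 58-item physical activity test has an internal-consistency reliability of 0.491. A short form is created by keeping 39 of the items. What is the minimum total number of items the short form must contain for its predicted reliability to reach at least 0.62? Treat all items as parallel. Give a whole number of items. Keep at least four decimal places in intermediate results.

First, r for the 39-item form: n = 39/58 = 0.6724, so r_39 = 0.6724·0.491/(1 + (0.6724 − 1)·0.491) = 0.3934
Then solve for n' with r_old = 0.3934, r_target = 0.62: n' = 0.62(1 − 0.3934)/[0.3934(1 − 0.62)] = 2.5158
Items = 2.5158 × 39 ≈ 98.12 → 99

99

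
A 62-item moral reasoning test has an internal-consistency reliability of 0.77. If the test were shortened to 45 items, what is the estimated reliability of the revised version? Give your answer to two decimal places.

0.71

Length ratio n = 45/62 = 0.7258
Spearman-Brown: r_new = n·r / (1 + (n − 1)·r)
r_new = (0.7258 × 0.77) / (1 + (0.7258 − 1) × 0.77)
     = 0.5589 / 0.7889 = 0.7085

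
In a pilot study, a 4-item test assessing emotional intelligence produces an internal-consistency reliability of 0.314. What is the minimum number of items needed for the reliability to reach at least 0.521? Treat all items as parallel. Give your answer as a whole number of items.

10

Invert Spearman-Brown to solve for n:
n = r_target (1 − r_old) / [ r_old (1 − r_target) ]
n = 0.521 × (1 − 0.314) / [ 0.314 × (1 − 0.521) ]
  = 0.357406 / 0.150406 = 2.3763
Items needed = n × 4 = 2.3763 × 4 ≈ 9.51 → round up to 10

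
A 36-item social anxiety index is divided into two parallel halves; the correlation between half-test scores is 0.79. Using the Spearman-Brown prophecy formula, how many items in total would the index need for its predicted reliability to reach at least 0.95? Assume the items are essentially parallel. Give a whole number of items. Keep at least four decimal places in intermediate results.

91

r_full = 2(0.79)/(1 + 0.79) = 0.8827
n = r_tgt(1 − r_full) / [r_full(1 − r_tgt)] = 0.95 × 0.1173 / (0.8827 × 0.05) ≈ 2.5249
Required items = 2.5249 × 36 = 90.90, so 91 items.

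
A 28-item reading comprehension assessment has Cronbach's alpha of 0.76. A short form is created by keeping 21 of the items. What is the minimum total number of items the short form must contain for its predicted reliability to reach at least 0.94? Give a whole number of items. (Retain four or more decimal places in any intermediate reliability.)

First, r for the 21-item form: n = 21/28 = 0.7500, so r_21 = 0.7500·0.76/(1 + (0.7500 − 1)·0.76) = 0.7037
Length factor from the short form to reach 0.94: n' = 0.94(1 − 0.7037) / [0.7037(1 − 0.94)] ≈ 6.5966
Total items = 6.5966 × 21 = 138.53, rounded up to 139.

139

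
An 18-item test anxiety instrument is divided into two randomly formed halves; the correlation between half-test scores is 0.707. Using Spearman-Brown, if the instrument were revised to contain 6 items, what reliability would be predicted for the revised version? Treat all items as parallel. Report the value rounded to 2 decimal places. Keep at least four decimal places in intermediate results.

First correct the split-half correlation to full-test reliability: r_full = 2 × 0.707 / (1 + 0.707) ≈ 0.8284
Then adjust to 6 items: n = 6/18 = 0.3333
r_new = n·r_full / (1 + (n − 1)·r_full) = 0.2761 / 0.4477 ≈ 0.6167

0.62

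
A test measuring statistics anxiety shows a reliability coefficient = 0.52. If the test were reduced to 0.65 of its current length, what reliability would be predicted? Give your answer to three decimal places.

0.413

Spearman-Brown: r_new = n·r / (1 + (n − 1)·r)
r_new = (0.65 × 0.52) / (1 + (0.65 − 1) × 0.52)
r_new = 0.3380 / 0.8180 ≈ 0.4132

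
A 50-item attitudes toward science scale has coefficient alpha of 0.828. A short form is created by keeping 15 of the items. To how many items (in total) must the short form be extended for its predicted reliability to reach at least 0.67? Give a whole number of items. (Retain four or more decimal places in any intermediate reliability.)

22

Short-form reliability: n = 15/50 = 0.3000; r_15 = n·r/(1+(n−1)r) ≈ 0.5909
Then solve for n' with r_old = 0.5909, r_target = 0.67: n' = 0.67(1 − 0.5909)/[0.5909(1 − 0.67)] = 1.4056
Total items = 1.4056 × 15 = 21.08, rounded up to 22.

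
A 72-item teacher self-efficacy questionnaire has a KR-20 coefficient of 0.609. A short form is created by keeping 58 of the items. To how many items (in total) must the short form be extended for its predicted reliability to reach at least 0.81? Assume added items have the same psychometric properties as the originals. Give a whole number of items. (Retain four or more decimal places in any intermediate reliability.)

First, r for the 58-item form: n = 58/72 = 0.8056, so r_58 = 0.8056·0.609/(1 + (0.8056 − 1)·0.609) = 0.5565
Length factor from the short form to reach 0.81: n' = 0.81(1 − 0.5565) / [0.5565(1 − 0.81)] ≈ 3.3975
Total items = 3.3975 × 58 = 197.06, rounded up to 198.

198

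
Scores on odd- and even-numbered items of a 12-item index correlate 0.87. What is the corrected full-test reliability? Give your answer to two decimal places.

0.93

Apply the Spearman-Brown correction with n = 2:
r_full = 2r_hh / (1 + r_hh) = 2 × 0.87 / (1 + 0.87)
       = 1.7400 / 1.8700 = 0.9305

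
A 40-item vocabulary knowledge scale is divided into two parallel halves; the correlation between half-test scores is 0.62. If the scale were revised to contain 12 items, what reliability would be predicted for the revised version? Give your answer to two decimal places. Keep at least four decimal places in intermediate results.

0.49

Full-test reliability from the split-half r: r_full = 2(0.62)/(1 + 0.62) = 0.7654
Length factor from 40 to 12 items: n = 12/40 = 0.3000
r_new = n·r_full / (1 + (n − 1)·r_full) = 0.2296 / 0.4642 ≈ 0.4946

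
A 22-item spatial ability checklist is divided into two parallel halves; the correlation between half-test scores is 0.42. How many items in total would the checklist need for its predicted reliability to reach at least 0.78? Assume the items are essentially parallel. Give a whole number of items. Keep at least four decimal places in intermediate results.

54

Corrected full-test reliability: r_full = 2 × 0.42 / (1 + 0.42) ≈ 0.5915
Solve Spearman-Brown for n: n = 0.78(1 − 0.5915) / [0.5915(1 − 0.78)] = 2.4486
Required items = 2.4486 × 22 = 53.87, so 54 items.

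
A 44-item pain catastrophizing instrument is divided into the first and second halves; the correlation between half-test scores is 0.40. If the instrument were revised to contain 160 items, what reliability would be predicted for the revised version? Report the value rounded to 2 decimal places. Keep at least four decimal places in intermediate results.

First correct the split-half correlation to full-test reliability: r_full = 2 × 0.40 / (1 + 0.40) ≈ 0.5714
Then adjust to 160 items: n = 160/44 = 3.6364
r_new = n·r_full / (1 + (n − 1)·r_full) = 2.0778 / 2.5064 ≈ 0.8290

0.83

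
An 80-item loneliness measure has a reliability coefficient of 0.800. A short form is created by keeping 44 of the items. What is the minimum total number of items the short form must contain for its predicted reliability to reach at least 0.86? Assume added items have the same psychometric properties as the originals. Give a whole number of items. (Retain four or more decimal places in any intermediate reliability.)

123

First, r for the 44-item form: n = 44/80 = 0.5500, so r_44 = 0.5500·0.800/(1 + (0.5500 − 1)·0.800) = 0.6875
Then solve for n' with r_old = 0.6875, r_target = 0.86: n' = 0.86(1 − 0.6875)/[0.6875(1 − 0.86)] = 2.7922
Total items = 2.7922 × 44 = 122.86, rounded up to 123.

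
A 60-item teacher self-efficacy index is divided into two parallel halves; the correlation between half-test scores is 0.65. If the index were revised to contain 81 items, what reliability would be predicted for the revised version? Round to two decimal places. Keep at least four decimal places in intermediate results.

0.83

First correct the split-half correlation to full-test reliability: r_full = 2 × 0.65 / (1 + 0.65) ≈ 0.7879
Length factor from 60 to 81 items: n = 81/60 = 1.3500
r_new = n·r_full / (1 + (n − 1)·r_full) = 1.0637 / 1.2758 ≈ 0.8338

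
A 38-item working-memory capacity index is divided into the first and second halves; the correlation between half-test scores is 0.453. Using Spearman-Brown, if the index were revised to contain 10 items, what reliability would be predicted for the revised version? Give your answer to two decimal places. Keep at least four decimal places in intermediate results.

0.30

First correct the split-half correlation to full-test reliability: r_full = 2 × 0.453 / (1 + 0.453) ≈ 0.6235
Length factor from 38 to 10 items: n = 10/38 = 0.2632
r_new = n·r_full / (1 + (n − 1)·r_full) = 0.1641 / 0.5406 ≈ 0.3036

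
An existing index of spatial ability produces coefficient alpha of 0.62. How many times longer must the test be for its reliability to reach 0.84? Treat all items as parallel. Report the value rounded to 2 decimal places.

Invert Spearman-Brown to solve for n:
n = r*(1 − r) / [ r (1 − r*) ]
n = 0.84(1 − 0.62) / [0.62(1 − 0.84)]
n = 0.3192 / 0.0992 ≈ 3.2177

3.22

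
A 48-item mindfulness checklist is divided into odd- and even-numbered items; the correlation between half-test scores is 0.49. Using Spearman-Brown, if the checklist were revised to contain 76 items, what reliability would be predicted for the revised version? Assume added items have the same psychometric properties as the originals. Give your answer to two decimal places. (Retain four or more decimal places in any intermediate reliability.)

Spearman-Brown correction (n = 2): r_full = 2·0.49/(1 + 0.49) = 0.6577
Then adjust to 76 items: n = 76/48 = 1.5833
r_new = n·r_full / (1 + (n − 1)·r_full) = 1.0413 / 1.3836 ≈ 0.7526

0.75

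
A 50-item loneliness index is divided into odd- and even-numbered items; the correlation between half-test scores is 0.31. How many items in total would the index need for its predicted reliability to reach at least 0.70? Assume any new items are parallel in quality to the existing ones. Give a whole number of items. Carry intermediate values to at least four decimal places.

130

r_full = 2(0.31)/(1 + 0.31) = 0.4733
n = r_tgt(1 − r_full) / [r_full(1 − r_tgt)] = 0.70 × 0.5267 / (0.4733 × 0.30) ≈ 2.5966
Items = 2.5966 × 50 ≈ 129.83 → 130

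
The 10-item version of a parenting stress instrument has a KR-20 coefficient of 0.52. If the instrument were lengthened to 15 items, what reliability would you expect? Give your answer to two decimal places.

n = 15/10 = 1.5
r_new = (1.5 × 0.52) / (1 + (1.5 − 1) × 0.52)
     = 0.7800 / 1.2600 = 0.6190

0.62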